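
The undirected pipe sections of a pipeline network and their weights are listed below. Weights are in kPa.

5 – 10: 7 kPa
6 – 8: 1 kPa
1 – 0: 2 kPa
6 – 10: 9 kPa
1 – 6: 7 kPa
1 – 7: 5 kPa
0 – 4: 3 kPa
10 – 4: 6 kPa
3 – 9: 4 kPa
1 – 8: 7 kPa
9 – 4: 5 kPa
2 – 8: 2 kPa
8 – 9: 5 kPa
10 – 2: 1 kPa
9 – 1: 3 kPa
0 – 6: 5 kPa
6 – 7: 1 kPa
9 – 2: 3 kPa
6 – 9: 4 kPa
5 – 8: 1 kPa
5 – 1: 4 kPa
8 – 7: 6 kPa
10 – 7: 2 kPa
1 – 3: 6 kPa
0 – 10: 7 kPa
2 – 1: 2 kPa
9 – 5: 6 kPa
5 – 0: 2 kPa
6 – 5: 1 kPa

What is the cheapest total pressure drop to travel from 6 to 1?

Shortest distances from 6:
6: 0
5: 1  (via 6)
7: 1  (via 6)
8: 1  (via 6)
0: 3  (via 5)
2: 3  (via 8)
10: 3  (via 7)
9: 4  (via 6)
1: 5  (via 5)
Shortest route: 6 → 5 → 1 = 5 kPa.

5 kPa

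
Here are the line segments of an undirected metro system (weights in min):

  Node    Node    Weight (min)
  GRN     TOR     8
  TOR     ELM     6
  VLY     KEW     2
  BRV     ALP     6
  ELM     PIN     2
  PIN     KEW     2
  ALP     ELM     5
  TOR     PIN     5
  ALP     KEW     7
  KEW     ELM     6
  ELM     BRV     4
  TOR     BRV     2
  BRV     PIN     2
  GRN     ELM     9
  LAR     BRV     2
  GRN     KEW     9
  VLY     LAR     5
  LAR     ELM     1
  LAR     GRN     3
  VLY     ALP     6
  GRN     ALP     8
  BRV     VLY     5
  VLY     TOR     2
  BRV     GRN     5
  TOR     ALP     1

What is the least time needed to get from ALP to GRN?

8 min

Candidate routes:
ALP → GRN: 8 = 8
ALP → ELM → LAR → GRN: 5+1+3 = 9
Cheapest is ALP → GRN at 8 min.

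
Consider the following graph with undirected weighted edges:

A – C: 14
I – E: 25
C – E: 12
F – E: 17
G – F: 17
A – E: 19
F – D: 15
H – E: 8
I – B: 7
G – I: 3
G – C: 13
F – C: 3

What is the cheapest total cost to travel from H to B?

40

Enumerating some paths:
H → E → F → C → G → I → B: 8+17+3+13+3+7 = 51
H → E → I → B: 8+25+7 = 40
H → E → C → F → G → I → B: 8+12+3+17+3+7 = 50
H → E → C → G → I → B: 8+12+13+3+7 = 43
The minimum is 40 via H → E → I → B.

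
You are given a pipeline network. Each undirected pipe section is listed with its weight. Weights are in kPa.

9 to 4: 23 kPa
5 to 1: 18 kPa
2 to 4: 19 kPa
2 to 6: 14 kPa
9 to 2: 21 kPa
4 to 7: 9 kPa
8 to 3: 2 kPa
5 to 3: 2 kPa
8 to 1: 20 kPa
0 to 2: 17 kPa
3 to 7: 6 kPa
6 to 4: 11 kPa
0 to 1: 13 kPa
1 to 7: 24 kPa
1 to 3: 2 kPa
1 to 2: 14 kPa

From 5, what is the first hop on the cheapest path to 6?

3

Candidate routes:
5–3–1–2–6: 2+2+14+14 = 32
5–3–7–4–6: 2+6+9+11 = 28
Cheapest is 5–3–7–4–6 at 28 kPa.
So from 5 the first move is to 3.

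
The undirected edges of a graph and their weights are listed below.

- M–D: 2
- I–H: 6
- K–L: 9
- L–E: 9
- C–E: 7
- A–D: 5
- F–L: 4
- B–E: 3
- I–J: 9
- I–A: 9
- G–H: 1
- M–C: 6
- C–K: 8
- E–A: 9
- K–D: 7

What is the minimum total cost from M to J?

25

Enumerating some paths:
M → C → K → D → A → I → J: 6+8+7+5+9+9 = 44
M → C → E → A → I → J: 6+7+9+9+9 = 40
M → D → A → I → J: 2+5+9+9 = 25
The minimum is 25 via M → D → A → I → J.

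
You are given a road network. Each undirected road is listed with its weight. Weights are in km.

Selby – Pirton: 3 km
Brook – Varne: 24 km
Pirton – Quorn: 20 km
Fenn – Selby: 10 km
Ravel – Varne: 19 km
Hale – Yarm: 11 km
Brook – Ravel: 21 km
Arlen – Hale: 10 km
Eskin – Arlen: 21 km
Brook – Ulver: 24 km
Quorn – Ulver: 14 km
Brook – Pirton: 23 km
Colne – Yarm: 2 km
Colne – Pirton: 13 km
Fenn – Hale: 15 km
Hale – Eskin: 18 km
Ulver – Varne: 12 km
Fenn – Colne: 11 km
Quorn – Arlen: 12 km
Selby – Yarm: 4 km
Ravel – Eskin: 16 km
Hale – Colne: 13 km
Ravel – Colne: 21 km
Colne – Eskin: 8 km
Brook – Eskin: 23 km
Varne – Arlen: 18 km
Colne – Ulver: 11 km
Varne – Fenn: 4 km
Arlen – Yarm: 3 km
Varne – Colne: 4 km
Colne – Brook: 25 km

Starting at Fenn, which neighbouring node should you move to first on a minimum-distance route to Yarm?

Varne

Compare a few routes:
Fenn - Colne - Yarm: 11+2 = 13
Fenn - Selby - Yarm: 10+4 = 14
Fenn - Varne - Colne - Yarm: 4+4+2 = 10
Cheapest is Fenn - Varne - Colne - Yarm at 10 km.
So from Fenn the first move is to Varne.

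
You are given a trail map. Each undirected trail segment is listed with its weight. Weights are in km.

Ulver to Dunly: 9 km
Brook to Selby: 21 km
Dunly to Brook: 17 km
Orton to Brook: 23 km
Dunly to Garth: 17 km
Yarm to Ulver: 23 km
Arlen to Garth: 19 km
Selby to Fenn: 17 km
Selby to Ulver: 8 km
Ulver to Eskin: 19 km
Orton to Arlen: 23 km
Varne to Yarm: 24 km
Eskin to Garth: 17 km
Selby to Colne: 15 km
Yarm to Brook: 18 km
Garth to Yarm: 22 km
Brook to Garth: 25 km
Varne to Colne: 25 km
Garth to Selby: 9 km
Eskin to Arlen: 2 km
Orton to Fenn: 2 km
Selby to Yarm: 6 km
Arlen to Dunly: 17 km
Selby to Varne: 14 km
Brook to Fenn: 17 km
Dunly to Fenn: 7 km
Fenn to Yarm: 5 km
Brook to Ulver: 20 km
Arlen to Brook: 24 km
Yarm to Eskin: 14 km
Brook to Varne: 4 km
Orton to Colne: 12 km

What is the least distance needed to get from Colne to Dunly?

21 km

Candidate routes:
Colne - Selby - Fenn - Dunly: 15+17+7 = 39
Colne - Selby - Ulver - Dunly: 15+8+9 = 32
Colne - Selby - Yarm - Fenn - Dunly: 15+6+5+7 = 33
Colne - Orton - Fenn - Dunly: 12+2+7 = 21
The minimum is 21 km via Colne - Orton - Fenn - Dunly.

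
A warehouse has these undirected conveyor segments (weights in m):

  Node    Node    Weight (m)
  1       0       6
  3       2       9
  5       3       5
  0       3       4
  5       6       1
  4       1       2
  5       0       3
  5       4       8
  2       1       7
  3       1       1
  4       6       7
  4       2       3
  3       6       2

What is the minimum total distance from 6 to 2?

8 m

Settle nodes by increasing distance from 6:
6: 0
5: 1  (via 6)
3: 2  (via 6)
1: 3  (via 3)
0: 4  (via 5)
4: 5  (via 1)
2: 8  (via 4)
Shortest route: 6 → 3 → 1 → 4 → 2 = 8 m.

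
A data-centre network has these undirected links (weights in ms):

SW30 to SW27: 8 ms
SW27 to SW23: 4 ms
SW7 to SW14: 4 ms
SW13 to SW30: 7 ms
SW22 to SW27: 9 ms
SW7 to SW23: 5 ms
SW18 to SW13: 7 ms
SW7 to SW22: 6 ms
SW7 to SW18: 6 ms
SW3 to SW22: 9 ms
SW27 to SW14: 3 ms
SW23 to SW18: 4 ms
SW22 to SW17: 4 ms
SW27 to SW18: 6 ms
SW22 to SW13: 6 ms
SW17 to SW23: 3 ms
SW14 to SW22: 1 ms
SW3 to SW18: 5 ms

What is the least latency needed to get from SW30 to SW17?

Enumerating some paths:
SW30–SW13–SW22–SW17: 7+6+4 = 17
SW30–SW27–SW23–SW17: 8+4+3 = 15
SW30–SW27–SW14–SW22–SW17: 8+3+1+4 = 16
Cheapest is SW30–SW27–SW23–SW17 at 15 ms.

15 ms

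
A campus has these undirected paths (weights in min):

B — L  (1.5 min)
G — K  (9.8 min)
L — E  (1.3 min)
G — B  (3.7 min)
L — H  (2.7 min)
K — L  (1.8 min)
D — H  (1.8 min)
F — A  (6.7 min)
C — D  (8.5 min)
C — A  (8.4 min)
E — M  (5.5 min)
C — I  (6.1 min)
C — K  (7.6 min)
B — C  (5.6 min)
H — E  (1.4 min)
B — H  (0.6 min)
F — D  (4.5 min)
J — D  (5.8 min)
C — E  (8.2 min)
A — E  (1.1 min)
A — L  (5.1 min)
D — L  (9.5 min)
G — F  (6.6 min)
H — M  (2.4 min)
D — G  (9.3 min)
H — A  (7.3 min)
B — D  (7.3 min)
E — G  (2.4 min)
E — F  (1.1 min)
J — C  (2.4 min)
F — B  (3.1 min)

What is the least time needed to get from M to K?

Settle nodes by increasing distance from M:
M: 0
H: 2.4  (via M)
B: 3  (via H)
E: 3.8  (via H)
D: 4.2  (via H)
L: 4.5  (via B)
A: 4.9  (via E)
F: 4.9  (via E)
G: 6.2  (via E)
K: 6.3  (via L)
Shortest route: M–H–B–L–K = 6.3 min.

6.3 min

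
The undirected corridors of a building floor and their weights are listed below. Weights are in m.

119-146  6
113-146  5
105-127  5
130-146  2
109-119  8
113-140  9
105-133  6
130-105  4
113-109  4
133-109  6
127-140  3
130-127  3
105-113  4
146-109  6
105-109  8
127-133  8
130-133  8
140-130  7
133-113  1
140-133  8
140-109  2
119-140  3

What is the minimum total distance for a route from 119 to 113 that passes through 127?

Shortest 119→127: 119–140–127 = 6
Best 127 to 113: 127–105–113 costing 9
Total via 127: 6 + 9 = 15 m.

15 m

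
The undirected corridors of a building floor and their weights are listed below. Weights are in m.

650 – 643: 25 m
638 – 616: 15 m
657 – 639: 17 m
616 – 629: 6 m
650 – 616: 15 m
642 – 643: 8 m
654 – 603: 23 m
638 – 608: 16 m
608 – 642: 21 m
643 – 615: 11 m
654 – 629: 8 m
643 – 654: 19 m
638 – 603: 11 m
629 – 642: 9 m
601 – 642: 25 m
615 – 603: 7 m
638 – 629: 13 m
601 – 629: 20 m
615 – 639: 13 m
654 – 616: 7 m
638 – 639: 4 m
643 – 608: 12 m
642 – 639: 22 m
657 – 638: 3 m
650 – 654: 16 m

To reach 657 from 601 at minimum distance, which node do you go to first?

629

Candidate routes:
601 - 629 - 616 - 638 - 657: 20+6+15+3 = 44
601 - 642 - 629 - 638 - 657: 25+9+13+3 = 50
601 - 629 - 638 - 657: 20+13+3 = 36
601 - 629 - 654 - 616 - 638 - 657: 20+8+7+15+3 = 53
The minimum is 36 m via 601 - 629 - 638 - 657.
So from 601 the first move is to 629.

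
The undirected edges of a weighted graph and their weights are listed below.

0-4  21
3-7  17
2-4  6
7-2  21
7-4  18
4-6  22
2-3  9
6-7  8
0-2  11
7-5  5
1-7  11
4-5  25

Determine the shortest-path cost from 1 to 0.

Settle nodes by increasing distance from 1:
1: 0
7: 11  (via 1)
5: 16  (via 7)
6: 19  (via 7)
3: 28  (via 7)
4: 29  (via 7)
2: 32  (via 7)
0: 43  (via 2)
Shortest route: 1 → 7 → 2 → 0 = 43.

43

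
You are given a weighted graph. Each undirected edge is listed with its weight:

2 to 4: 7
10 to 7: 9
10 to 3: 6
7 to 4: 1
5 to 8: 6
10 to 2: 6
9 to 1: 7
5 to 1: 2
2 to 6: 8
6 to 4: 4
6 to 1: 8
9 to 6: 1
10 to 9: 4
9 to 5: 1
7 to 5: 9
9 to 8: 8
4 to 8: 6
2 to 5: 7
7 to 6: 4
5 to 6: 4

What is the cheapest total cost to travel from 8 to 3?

Enumerating some paths:
8–5–6–9–10–3: 6+4+1+4+6 = 21
8–4–6–9–10–3: 6+4+1+4+6 = 21
8–9–10–3: 8+4+6 = 18
8–5–9–10–3: 6+1+4+6 = 17
Cheapest is 8–5–9–10–3 at 17.

17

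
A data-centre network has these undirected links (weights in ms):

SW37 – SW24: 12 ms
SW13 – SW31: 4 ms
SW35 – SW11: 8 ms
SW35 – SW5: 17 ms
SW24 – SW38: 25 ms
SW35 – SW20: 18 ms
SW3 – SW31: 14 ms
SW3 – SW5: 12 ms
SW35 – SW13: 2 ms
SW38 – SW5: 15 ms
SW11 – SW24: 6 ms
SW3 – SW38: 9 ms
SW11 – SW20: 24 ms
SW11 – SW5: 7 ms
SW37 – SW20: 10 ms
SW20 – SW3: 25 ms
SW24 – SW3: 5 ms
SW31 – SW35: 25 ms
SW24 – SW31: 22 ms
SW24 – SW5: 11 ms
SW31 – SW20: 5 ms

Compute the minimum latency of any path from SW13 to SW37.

Candidate routes:
SW13–SW31–SW20–SW37: 4+5+10 = 19
SW13–SW35–SW20–SW37: 2+18+10 = 30
SW13–SW35–SW11–SW24–SW37: 2+8+6+12 = 28
Cheapest is SW13–SW31–SW20–SW37 at 19 ms.

19 ms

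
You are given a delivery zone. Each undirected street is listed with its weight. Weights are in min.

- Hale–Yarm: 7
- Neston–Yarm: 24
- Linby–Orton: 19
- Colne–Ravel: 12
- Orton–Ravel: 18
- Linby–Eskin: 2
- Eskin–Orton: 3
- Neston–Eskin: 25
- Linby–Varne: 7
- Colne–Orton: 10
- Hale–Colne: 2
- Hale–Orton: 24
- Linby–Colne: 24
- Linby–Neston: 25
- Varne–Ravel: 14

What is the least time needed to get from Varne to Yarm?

Shortest distances from Varne:
Varne: 0
Linby: 7  (via Varne)
Eskin: 9  (via Linby)
Orton: 12  (via Eskin)
Ravel: 14  (via Varne)
Colne: 22  (via Orton)
Hale: 24  (via Colne)
Yarm: 31  (via Hale)
Shortest route: Varne → Linby → Eskin → Orton → Colne → Hale → Yarm = 31 min.

31 min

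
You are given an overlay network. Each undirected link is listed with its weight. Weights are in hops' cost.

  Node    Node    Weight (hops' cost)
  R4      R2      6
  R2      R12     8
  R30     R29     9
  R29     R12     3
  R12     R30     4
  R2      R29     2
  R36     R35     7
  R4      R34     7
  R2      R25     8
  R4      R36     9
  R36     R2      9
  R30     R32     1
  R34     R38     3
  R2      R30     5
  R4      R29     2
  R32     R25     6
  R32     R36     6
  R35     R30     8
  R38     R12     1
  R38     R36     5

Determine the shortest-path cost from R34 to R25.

15 hops' cost

Settle nodes by increasing distance from R34:
R34: 0
R38: 3  (via R34)
R12: 4  (via R38)
R4: 7  (via R34)
R29: 7  (via R12)
R30: 8  (via R12)
R36: 8  (via R38)
R32: 9  (via R30)
R2: 9  (via R29)
R25: 15  (via R32)
Shortest route: R34 → R38 → R12 → R30 → R32 → R25 = 15 hops' cost.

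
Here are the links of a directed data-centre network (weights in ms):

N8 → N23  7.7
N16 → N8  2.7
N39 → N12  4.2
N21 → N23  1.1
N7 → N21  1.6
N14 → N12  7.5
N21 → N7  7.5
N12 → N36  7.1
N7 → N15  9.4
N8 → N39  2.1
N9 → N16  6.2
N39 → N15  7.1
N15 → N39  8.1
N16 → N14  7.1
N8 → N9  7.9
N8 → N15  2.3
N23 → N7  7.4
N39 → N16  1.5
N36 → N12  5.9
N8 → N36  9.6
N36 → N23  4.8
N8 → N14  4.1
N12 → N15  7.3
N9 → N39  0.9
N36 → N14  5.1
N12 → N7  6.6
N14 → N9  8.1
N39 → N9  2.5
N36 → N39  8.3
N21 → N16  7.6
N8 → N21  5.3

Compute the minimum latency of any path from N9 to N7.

11.7 ms

Shortest distances from N9:
N9: 0
N39: 0.9  (via N9)
N16: 2.4  (via N39)
N8: 5.1  (via N16)
N12: 5.1  (via N39)
N15: 7.4  (via N8)
N14: 9.2  (via N8)
N21: 10.4  (via N8)
N23: 11.5  (via N21)
N7: 11.7  (via N12)
Shortest route: N9 → N39 → N12 → N7 = 11.7 ms.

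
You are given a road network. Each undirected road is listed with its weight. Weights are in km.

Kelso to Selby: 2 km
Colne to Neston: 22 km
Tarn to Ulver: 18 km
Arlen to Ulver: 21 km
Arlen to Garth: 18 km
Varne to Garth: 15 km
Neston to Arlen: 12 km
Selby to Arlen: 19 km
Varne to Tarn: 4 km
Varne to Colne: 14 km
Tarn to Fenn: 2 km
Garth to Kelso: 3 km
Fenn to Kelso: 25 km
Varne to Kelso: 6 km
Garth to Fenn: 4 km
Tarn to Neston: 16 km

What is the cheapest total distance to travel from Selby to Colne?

Candidate routes:
Selby → Kelso → Varne → Colne: 2+6+14 = 22
Selby → Kelso → Garth → Varne → Colne: 2+3+15+14 = 34
Selby → Kelso → Garth → Fenn → Tarn → Varne → Colne: 2+3+4+2+4+14 = 29
The minimum is 22 km via Selby → Kelso → Varne → Colne.

22 km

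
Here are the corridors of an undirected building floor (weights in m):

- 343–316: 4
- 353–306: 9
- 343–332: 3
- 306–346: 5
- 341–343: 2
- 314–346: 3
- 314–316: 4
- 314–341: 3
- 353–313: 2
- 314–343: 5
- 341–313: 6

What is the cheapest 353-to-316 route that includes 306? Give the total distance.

Best 353 to 306: 353–306 costing 9
Shortest 306→316: 306–346–314–316 = 12
Total via 306: 9 + 12 = 21 m.

21 m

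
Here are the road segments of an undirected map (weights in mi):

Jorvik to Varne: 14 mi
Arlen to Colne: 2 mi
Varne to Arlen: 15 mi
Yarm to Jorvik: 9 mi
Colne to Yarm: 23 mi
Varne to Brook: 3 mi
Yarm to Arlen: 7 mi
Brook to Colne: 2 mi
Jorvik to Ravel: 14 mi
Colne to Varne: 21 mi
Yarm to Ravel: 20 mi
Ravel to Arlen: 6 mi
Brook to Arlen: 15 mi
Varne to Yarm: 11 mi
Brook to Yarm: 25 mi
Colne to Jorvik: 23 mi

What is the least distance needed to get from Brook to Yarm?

Compare a few routes:
Brook–Varne–Yarm: 3+11 = 14
Brook–Colne–Arlen–Yarm: 2+2+7 = 11
Cheapest is Brook–Colne–Arlen–Yarm at 11 mi.

11 mi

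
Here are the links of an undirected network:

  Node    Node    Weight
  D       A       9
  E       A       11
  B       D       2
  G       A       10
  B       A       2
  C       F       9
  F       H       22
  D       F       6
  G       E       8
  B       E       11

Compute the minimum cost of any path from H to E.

41

Candidate routes:
H–F–D–B–E: 22+6+2+11 = 41
H–F–D–B–A–E: 22+6+2+2+11 = 43
The minimum is 41 via H–F–D–B–E.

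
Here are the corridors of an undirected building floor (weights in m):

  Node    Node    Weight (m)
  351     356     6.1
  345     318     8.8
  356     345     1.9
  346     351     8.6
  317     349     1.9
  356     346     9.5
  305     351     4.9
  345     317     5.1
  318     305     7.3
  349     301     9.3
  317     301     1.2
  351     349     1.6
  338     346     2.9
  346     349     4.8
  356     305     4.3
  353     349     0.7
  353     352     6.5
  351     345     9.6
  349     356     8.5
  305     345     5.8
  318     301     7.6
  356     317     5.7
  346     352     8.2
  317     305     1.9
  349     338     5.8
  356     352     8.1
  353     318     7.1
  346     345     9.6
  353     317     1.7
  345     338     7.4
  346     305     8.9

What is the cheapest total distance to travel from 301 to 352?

9.4 m

Candidate routes:
301 → 317 → 349 → 353 → 352: 1.2+1.9+0.7+6.5 = 10.3
301 → 317 → 353 → 352: 1.2+1.7+6.5 = 9.4
The minimum is 9.4 m via 301 → 317 → 353 → 352.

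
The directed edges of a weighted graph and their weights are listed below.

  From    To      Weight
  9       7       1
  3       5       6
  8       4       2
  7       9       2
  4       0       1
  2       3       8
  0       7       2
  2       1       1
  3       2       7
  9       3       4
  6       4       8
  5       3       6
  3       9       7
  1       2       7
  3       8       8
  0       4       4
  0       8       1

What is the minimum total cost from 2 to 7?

16

Settle nodes by increasing distance from 2:
2: 0
1: 1  (via 2)
3: 8  (via 2)
5: 14  (via 3)
9: 15  (via 3)
7: 16  (via 9)
Shortest route: 2 → 3 → 9 → 7 = 16.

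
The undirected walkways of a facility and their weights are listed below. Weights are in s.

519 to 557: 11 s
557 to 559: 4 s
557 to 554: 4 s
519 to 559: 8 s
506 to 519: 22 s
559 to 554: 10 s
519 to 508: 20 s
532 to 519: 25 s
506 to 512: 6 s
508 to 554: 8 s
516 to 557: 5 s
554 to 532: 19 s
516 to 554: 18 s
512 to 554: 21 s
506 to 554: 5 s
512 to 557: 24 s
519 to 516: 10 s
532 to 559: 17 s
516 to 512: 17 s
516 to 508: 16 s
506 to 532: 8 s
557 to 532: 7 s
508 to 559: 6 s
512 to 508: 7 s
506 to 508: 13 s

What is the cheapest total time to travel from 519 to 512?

Settle nodes by increasing distance from 519:
519: 0
559: 8  (via 519)
516: 10  (via 519)
557: 11  (via 519)
508: 14  (via 559)
554: 15  (via 557)
532: 18  (via 557)
506: 20  (via 554)
512: 21  (via 508)
Shortest route: 519–559–508–512 = 21 s.

21 s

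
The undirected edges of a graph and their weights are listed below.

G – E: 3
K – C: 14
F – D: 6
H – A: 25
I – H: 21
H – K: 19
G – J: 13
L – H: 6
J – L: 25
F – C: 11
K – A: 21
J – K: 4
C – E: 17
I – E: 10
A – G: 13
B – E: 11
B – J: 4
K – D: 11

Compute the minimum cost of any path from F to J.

21

Enumerating some paths:
F → C → K → J: 11+14+4 = 29
F → D → K → J: 6+11+4 = 21
Cheapest is F → D → K → J at 21.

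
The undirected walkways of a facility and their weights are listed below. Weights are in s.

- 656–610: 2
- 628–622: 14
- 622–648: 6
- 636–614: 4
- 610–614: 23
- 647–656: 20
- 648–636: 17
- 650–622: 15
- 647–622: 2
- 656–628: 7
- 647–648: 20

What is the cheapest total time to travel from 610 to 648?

Compare a few routes:
610 → 656 → 647 → 622 → 648: 2+20+2+6 = 30
610 → 656 → 647 → 648: 2+20+20 = 42
610 → 656 → 628 → 622 → 648: 2+7+14+6 = 29
The minimum is 29 s via 610 → 656 → 628 → 622 → 648.

29 s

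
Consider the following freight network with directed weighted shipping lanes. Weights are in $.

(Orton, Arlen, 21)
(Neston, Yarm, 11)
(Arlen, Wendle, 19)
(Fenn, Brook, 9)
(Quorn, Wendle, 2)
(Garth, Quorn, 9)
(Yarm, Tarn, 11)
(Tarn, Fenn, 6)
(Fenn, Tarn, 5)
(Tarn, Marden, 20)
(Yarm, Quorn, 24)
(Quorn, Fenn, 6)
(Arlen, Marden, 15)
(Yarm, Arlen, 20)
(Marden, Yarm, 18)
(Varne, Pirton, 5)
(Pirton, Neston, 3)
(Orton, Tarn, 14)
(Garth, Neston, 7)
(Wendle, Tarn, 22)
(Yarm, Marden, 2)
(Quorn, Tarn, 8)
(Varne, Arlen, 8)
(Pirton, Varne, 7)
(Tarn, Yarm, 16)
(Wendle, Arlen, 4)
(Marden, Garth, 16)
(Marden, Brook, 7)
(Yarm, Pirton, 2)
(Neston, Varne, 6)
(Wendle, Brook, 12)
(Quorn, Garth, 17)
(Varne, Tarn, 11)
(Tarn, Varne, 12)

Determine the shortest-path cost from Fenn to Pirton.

Settle nodes by increasing distance from Fenn:
Fenn: 0
Tarn: 5  (via Fenn)
Brook: 9  (via Fenn)
Varne: 17  (via Tarn)
Yarm: 21  (via Tarn)
Pirton: 22  (via Varne)
Shortest route: Fenn → Tarn → Varne → Pirton = $22.

$22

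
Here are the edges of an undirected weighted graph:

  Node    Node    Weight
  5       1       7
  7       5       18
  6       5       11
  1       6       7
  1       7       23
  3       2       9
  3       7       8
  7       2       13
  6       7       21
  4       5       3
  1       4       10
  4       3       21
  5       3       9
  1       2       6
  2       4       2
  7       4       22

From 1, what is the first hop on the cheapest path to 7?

Compare a few routes:
1 - 2 - 3 - 7: 6+9+8 = 23
1 - 2 - 7: 6+13 = 19
1 - 7: 23 = 23
1 - 5 - 3 - 7: 7+9+8 = 24
Cheapest is 1 - 2 - 7 at 19.
So from 1 the first move is to 2.

2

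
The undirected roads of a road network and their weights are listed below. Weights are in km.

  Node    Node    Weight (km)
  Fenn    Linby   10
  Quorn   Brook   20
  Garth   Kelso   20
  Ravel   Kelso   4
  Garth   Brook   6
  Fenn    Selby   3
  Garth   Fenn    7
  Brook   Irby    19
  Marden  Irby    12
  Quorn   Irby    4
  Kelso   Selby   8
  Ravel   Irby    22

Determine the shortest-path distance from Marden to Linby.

Candidate routes:
Marden - Irby - Ravel - Kelso - Selby - Fenn - Linby: 12+22+4+8+3+10 = 59
Marden - Irby - Ravel - Kelso - Garth - Fenn - Linby: 12+22+4+20+7+10 = 75
Marden - Irby - Quorn - Brook - Garth - Fenn - Linby: 12+4+20+6+7+10 = 59
Marden - Irby - Brook - Garth - Fenn - Linby: 12+19+6+7+10 = 54
The minimum is 54 km via Marden - Irby - Brook - Garth - Fenn - Linby.

54 km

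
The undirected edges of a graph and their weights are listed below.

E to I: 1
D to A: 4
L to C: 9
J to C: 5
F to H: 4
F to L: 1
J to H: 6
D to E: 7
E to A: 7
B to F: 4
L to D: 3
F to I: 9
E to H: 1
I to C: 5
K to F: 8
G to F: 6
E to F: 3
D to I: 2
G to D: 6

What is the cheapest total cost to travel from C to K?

17

Running Dijkstra from C:
C: 0
I: 5  (via C)
J: 5  (via C)
E: 6  (via I)
D: 7  (via I)
H: 7  (via E)
F: 9  (via E)
L: 9  (via C)
A: 11  (via D)
B: 13  (via F)
G: 13  (via D)
K: 17  (via F)
Shortest route: C–I–E–F–K = 17.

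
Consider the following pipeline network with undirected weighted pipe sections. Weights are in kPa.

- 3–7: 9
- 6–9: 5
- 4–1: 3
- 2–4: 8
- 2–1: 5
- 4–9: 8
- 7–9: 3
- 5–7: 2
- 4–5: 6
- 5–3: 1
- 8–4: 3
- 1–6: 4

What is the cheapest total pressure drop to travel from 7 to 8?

11 kPa

Running Dijkstra from 7:
7: 0
5: 2  (via 7)
3: 3  (via 5)
9: 3  (via 7)
4: 8  (via 5)
6: 8  (via 9)
1: 11  (via 4)
8: 11  (via 4)
Shortest route: 7 → 5 → 4 → 8 = 11 kPa.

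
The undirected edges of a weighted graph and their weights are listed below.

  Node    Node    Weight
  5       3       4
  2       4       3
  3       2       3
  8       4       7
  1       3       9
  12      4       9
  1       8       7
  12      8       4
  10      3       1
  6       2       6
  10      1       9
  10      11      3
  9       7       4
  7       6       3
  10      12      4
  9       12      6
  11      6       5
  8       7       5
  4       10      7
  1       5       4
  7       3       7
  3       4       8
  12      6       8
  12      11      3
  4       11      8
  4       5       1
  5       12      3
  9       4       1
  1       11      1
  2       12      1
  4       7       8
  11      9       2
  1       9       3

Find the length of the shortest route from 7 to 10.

8

Compare a few routes:
7–9–4–5–3–10: 4+1+1+4+1 = 11
7–9–11–10: 4+2+3 = 9
7–9–1–11–10: 4+3+1+3 = 11
7–3–10: 7+1 = 8
The minimum is 8 via 7–3–10.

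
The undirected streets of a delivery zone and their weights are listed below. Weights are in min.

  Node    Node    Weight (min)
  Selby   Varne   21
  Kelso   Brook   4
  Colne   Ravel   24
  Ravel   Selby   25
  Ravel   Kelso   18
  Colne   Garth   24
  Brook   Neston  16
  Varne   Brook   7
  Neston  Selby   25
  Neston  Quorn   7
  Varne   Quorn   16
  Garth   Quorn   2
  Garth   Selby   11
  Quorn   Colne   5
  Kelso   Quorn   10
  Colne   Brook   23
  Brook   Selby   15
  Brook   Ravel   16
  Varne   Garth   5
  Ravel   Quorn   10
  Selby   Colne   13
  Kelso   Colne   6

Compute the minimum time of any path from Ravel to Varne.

17 min

Running Dijkstra from Ravel:
Ravel: 0
Quorn: 10  (via Ravel)
Garth: 12  (via Quorn)
Colne: 15  (via Quorn)
Brook: 16  (via Ravel)
Neston: 17  (via Quorn)
Varne: 17  (via Garth)
Shortest route: Ravel → Quorn → Garth → Varne = 17 min.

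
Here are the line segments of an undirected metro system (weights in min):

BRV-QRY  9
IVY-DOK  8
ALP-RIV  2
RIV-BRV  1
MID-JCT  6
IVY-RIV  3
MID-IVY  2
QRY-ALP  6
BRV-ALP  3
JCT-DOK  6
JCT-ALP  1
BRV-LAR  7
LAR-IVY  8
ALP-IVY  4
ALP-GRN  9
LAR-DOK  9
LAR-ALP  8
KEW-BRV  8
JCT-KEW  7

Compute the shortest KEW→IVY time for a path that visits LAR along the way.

Shortest KEW→LAR: KEW–BRV–LAR = 15
Best LAR to IVY: LAR–IVY costing 8
Total via LAR: 15 + 8 = 23 min.

23 min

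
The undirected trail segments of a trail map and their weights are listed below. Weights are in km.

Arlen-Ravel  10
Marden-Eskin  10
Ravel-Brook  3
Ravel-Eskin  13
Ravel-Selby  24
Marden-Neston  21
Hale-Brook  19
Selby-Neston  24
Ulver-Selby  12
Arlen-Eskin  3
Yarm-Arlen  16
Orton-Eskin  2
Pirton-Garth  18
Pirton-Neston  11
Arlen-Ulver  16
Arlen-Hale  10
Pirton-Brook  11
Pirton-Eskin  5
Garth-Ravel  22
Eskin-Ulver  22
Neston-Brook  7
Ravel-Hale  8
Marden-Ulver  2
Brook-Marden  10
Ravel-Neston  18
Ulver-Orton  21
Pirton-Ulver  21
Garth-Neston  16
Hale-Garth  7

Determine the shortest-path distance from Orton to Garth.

Shortest distances from Orton:
Orton: 0
Eskin: 2  (via Orton)
Arlen: 5  (via Eskin)
Pirton: 7  (via Eskin)
Marden: 12  (via Eskin)
Ulver: 14  (via Marden)
Hale: 15  (via Arlen)
Ravel: 15  (via Eskin)
Brook: 18  (via Pirton)
Neston: 18  (via Pirton)
Yarm: 21  (via Arlen)
Garth: 22  (via Hale)
Shortest route: Orton → Eskin → Arlen → Hale → Garth = 22 km.

22 km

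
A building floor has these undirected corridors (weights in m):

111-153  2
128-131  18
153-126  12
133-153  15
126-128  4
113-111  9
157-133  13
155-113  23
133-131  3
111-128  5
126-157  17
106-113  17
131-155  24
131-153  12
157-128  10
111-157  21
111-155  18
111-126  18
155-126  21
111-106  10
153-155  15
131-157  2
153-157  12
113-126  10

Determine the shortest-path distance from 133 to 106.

27 m

Compare a few routes:
133 - 153 - 111 - 106: 15+2+10 = 27
133 - 131 - 157 - 153 - 111 - 106: 3+2+12+2+10 = 29
133 - 131 - 157 - 111 - 106: 3+2+21+10 = 36
133 - 131 - 157 - 128 - 111 - 106: 3+2+10+5+10 = 30
Cheapest is 133 - 153 - 111 - 106 at 27 m.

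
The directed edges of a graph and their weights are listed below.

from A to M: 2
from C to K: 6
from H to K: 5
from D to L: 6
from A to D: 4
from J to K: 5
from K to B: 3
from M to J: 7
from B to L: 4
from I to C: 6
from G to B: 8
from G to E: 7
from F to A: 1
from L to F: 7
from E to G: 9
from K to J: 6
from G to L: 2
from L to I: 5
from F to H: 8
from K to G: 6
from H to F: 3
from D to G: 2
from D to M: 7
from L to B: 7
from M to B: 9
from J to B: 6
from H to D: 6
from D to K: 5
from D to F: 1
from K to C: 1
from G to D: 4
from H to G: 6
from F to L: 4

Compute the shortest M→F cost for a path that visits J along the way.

23

Best M to J: M–J costing 7
Best J to F: J–K–G–D–F costing 16
Total via J: 7 + 16 = 23.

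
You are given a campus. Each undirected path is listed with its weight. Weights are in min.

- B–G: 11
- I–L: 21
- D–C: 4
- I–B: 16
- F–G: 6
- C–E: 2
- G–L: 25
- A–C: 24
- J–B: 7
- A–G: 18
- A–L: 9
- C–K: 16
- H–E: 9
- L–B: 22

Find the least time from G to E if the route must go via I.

Best G to I: G–B–I costing 27
Best I to E: I–L–A–C–E costing 56
Total via I: 27 + 56 = 83 min.

83 min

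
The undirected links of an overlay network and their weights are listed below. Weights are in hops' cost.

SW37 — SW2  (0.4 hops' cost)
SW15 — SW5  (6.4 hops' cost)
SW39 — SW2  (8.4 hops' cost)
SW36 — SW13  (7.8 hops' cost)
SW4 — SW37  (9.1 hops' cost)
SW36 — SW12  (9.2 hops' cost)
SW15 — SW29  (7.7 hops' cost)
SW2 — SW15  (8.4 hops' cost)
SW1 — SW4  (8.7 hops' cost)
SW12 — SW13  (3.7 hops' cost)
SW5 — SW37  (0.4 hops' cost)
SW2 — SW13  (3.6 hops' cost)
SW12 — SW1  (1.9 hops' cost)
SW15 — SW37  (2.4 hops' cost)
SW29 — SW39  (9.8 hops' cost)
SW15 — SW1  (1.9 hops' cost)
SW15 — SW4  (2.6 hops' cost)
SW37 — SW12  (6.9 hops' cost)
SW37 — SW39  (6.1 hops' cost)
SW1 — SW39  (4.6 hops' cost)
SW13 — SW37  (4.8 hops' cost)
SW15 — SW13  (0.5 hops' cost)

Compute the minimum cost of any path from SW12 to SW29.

Running Dijkstra from SW12:
SW12: 0
SW1: 1.9  (via SW12)
SW13: 3.7  (via SW12)
SW15: 3.8  (via SW1)
SW37: 6.2  (via SW15)
SW4: 6.4  (via SW15)
SW39: 6.5  (via SW1)
SW5: 6.6  (via SW37)
SW2: 6.6  (via SW37)
SW36: 9.2  (via SW12)
SW29: 11.5  (via SW15)
Shortest route: SW12 → SW1 → SW15 → SW29 = 11.5 hops' cost.

11.5 hops' cost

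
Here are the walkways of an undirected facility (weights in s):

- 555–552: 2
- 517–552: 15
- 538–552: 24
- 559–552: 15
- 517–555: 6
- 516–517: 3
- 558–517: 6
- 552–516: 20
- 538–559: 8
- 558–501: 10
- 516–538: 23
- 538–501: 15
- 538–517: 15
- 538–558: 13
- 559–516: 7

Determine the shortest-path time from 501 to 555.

Compare a few routes:
501–538–517–555: 15+15+6 = 36
501–558–517–555: 10+6+6 = 22
501–538–559–516–517–555: 15+8+7+3+6 = 39
501–558–517–552–555: 10+6+15+2 = 33
Cheapest is 501–558–517–555 at 22 s.

22 s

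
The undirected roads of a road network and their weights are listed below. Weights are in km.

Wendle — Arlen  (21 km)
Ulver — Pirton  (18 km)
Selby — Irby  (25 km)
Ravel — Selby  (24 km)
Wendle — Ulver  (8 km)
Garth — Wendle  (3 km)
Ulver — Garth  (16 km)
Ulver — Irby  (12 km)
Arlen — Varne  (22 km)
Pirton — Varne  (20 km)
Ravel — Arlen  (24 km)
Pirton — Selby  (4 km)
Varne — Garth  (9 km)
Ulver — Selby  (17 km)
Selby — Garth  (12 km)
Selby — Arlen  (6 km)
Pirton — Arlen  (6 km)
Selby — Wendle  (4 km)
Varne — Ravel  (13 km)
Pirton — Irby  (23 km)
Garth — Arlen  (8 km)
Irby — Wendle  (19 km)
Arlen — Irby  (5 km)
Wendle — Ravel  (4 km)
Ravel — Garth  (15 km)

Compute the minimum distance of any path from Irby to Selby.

Running Dijkstra from Irby:
Irby: 0
Arlen: 5  (via Irby)
Selby: 11  (via Arlen)
Shortest route: Irby–Arlen–Selby = 11 km.

11 km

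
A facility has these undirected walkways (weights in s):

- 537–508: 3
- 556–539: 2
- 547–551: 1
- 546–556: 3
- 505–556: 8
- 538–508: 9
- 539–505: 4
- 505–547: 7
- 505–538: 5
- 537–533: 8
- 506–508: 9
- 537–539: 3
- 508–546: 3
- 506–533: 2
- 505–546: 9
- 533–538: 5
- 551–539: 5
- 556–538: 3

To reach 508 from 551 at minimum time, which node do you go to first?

539

Candidate routes:
551 - 539 - 537 - 508: 5+3+3 = 11
551 - 547 - 505 - 539 - 537 - 508: 1+7+4+3+3 = 18
551 - 539 - 556 - 546 - 508: 5+2+3+3 = 13
Cheapest is 551 - 539 - 537 - 508 at 11 s.
So from 551 the first move is to 539.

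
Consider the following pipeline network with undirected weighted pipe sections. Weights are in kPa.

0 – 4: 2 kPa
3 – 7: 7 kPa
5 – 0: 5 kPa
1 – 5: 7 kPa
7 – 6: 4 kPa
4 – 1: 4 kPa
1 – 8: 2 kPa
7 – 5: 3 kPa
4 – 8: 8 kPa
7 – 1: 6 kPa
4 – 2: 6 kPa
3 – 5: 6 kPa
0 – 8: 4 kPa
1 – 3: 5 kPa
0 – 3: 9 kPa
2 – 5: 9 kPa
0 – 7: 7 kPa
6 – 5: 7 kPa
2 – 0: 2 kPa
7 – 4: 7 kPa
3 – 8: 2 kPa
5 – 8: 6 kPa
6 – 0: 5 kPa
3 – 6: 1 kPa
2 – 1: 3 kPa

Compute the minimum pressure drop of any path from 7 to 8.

Enumerating some paths:
7 → 1 → 8: 6+2 = 8
7 → 6 → 3 → 8: 4+1+2 = 7
The minimum is 7 kPa via 7 → 6 → 3 → 8.

7 kPa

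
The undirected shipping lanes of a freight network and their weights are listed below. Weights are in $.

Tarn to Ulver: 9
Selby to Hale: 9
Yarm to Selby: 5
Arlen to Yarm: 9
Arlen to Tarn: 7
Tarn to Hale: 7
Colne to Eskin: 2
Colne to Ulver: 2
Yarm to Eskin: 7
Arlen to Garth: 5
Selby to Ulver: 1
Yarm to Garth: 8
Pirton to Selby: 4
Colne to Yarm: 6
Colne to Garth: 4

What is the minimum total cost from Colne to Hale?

Compare a few routes:
Colne → Yarm → Selby → Hale: 6+5+9 = 20
Colne → Ulver → Tarn → Hale: 2+9+7 = 18
Colne → Ulver → Selby → Hale: 2+1+9 = 12
Cheapest is Colne → Ulver → Selby → Hale at $12.

$12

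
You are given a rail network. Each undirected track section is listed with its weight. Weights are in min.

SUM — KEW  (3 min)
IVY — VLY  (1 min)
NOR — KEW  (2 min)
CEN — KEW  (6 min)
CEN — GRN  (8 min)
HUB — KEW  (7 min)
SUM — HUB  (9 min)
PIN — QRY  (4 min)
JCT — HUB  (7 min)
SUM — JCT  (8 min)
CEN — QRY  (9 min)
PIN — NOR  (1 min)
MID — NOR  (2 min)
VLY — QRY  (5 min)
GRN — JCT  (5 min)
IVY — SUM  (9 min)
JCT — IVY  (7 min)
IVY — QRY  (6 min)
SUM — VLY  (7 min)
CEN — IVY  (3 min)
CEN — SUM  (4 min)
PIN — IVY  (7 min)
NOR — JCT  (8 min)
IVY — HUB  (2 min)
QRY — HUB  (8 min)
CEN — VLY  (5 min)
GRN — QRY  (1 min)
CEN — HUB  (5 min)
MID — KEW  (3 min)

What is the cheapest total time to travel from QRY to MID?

Enumerating some paths:
QRY → IVY → PIN → NOR → MID: 6+7+1+2 = 16
QRY → PIN → NOR → MID: 4+1+2 = 7
QRY → PIN → NOR → KEW → MID: 4+1+2+3 = 10
The minimum is 7 min via QRY → PIN → NOR → MID.

7 min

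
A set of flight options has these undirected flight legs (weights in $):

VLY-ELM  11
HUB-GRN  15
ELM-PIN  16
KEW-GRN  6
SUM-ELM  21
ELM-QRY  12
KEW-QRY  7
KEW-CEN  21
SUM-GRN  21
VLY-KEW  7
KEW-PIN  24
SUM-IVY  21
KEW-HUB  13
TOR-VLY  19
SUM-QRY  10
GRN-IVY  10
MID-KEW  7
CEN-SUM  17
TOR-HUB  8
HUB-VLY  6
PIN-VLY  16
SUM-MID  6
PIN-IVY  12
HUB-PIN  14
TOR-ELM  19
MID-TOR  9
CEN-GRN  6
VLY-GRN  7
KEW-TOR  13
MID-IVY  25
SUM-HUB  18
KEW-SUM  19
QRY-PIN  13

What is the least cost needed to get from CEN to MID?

$19

Shortest distances from CEN:
CEN: 0
GRN: 6  (via CEN)
KEW: 12  (via GRN)
VLY: 13  (via GRN)
IVY: 16  (via GRN)
SUM: 17  (via CEN)
QRY: 19  (via KEW)
MID: 19  (via KEW)
Shortest route: CEN–GRN–KEW–MID = $19.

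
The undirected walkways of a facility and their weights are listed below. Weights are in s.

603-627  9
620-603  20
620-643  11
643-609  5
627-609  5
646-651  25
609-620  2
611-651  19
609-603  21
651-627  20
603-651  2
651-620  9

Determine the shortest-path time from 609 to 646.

Compare a few routes:
609–627–603–651–646: 5+9+2+25 = 41
609–620–603–651–646: 2+20+2+25 = 49
609–620–651–646: 2+9+25 = 36
609–603–651–646: 21+2+25 = 48
Cheapest is 609–620–651–646 at 36 s.

36 s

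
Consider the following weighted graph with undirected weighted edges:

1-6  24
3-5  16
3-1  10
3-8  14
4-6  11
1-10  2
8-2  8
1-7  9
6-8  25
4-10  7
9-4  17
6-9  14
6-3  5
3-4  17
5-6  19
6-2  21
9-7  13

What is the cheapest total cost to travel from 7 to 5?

35

Running Dijkstra from 7:
7: 0
1: 9  (via 7)
10: 11  (via 1)
9: 13  (via 7)
4: 18  (via 10)
3: 19  (via 1)
6: 24  (via 3)
8: 33  (via 3)
5: 35  (via 3)
Shortest route: 7 → 1 → 3 → 5 = 35.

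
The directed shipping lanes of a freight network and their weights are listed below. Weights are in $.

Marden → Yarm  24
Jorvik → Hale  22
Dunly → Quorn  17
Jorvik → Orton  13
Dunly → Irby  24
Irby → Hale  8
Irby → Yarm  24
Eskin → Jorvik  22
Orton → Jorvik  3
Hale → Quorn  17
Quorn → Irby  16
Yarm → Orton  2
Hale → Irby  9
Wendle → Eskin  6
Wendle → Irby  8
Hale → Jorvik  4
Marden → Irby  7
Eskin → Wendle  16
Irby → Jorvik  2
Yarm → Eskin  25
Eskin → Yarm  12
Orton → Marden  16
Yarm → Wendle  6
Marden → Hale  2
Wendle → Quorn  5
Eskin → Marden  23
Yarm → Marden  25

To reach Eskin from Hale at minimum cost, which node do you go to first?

Irby

Enumerating some paths:
Hale → Irby → Yarm → Wendle → Eskin: 9+24+6+6 = 45
Hale → Irby → Yarm → Eskin: 9+24+25 = 58
The minimum is $45 via Hale → Irby → Yarm → Wendle → Eskin.
So from Hale the first move is to Irby.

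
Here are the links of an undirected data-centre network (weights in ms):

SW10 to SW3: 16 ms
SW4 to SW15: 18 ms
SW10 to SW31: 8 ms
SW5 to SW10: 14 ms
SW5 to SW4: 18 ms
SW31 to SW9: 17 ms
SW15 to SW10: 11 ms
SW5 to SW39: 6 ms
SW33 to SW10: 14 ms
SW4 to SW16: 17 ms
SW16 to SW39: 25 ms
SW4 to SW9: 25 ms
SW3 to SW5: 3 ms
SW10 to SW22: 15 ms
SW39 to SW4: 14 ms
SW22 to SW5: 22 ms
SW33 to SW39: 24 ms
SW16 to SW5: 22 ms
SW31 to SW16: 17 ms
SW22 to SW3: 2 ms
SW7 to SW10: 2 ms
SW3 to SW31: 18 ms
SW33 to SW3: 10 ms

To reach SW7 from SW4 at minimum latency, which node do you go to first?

Enumerating some paths:
SW4 → SW5 → SW3 → SW10 → SW7: 18+3+16+2 = 39
SW4 → SW39 → SW5 → SW10 → SW7: 14+6+14+2 = 36
SW4 → SW15 → SW10 → SW7: 18+11+2 = 31
SW4 → SW5 → SW10 → SW7: 18+14+2 = 34
Cheapest is SW4 → SW15 → SW10 → SW7 at 31 ms.
So from SW4 the first move is to SW15.

SW15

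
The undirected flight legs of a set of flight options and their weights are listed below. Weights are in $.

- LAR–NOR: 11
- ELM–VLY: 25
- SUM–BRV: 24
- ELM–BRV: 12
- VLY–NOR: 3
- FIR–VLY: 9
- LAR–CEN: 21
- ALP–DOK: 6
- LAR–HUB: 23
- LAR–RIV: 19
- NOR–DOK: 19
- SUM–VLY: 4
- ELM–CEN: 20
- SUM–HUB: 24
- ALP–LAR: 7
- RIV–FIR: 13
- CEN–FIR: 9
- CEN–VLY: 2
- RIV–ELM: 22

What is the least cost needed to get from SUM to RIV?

Shortest distances from SUM:
SUM: 0
VLY: 4  (via SUM)
CEN: 6  (via VLY)
NOR: 7  (via VLY)
FIR: 13  (via VLY)
LAR: 18  (via NOR)
BRV: 24  (via SUM)
HUB: 24  (via SUM)
ALP: 25  (via LAR)
RIV: 26  (via FIR)
Shortest route: SUM → VLY → FIR → RIV = $26.

$26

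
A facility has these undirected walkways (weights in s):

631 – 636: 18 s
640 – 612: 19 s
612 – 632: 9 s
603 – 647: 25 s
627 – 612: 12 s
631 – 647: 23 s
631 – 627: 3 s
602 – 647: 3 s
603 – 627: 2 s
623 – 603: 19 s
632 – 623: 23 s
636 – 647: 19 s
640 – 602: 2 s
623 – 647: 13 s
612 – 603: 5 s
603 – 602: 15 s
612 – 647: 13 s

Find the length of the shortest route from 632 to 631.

Settle nodes by increasing distance from 632:
632: 0
612: 9  (via 632)
603: 14  (via 612)
627: 16  (via 603)
631: 19  (via 627)
Shortest route: 632 → 612 → 603 → 627 → 631 = 19 s.

19 s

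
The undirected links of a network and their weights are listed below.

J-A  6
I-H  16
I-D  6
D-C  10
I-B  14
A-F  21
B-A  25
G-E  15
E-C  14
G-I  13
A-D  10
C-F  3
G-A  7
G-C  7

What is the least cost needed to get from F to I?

19

Compare a few routes:
F - C - D - I: 3+10+6 = 19
F - C - G - I: 3+7+13 = 23
The minimum is 19 via F - C - D - I.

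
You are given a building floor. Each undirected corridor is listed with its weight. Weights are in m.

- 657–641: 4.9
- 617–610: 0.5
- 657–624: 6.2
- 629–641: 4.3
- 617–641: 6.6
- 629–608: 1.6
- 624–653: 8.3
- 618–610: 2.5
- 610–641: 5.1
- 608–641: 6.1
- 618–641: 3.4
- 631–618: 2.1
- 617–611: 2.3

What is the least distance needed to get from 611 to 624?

19 m

Compare a few routes:
611 - 617 - 610 - 641 - 657 - 624: 2.3+0.5+5.1+4.9+6.2 = 19
611 - 617 - 610 - 618 - 641 - 657 - 624: 2.3+0.5+2.5+3.4+4.9+6.2 = 19.8
Cheapest is 611 - 617 - 610 - 641 - 657 - 624 at 19 m.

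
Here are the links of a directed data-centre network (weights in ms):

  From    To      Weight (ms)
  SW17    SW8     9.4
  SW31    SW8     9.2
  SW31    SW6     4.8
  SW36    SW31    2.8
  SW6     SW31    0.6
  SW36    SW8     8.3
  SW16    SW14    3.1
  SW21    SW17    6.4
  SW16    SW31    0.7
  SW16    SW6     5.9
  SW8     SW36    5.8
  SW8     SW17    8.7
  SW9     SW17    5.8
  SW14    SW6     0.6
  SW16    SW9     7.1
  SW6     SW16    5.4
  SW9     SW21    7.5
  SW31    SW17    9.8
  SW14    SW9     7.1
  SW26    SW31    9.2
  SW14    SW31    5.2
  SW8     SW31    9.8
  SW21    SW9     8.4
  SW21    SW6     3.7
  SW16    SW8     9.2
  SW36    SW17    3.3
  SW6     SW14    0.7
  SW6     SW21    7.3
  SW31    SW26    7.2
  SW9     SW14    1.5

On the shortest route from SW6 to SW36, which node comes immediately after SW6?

Enumerating some paths:
SW6 - SW31 - SW8 - SW36: 0.6+9.2+5.8 = 15.6
SW6 - SW16 - SW8 - SW36: 5.4+9.2+5.8 = 20.4
Cheapest is SW6 - SW31 - SW8 - SW36 at 15.6 ms.
So from SW6 the first move is to SW31.

SW31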